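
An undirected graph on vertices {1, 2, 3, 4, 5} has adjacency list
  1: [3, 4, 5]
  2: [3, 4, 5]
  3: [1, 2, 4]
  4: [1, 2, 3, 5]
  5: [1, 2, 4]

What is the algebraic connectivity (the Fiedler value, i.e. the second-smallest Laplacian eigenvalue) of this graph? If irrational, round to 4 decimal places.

With the vertex order [1, 2, 3, 4, 5], the degrees are [3, 3, 3, 4, 3], giving D = diag(3, 3, 3, 4, 3) and L = D - A. The smallest Laplacian eigenvalue is always 0. The next one, lambda_2 = 3, measures how hard the graph is to disconnect: larger values mean better connectivity.

3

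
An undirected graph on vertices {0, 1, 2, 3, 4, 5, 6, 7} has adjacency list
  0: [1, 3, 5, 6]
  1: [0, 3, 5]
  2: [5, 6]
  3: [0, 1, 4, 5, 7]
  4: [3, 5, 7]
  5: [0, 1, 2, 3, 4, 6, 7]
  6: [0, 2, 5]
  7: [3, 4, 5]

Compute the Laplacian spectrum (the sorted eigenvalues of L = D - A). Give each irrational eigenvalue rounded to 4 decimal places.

[0, 1.3679, 2.1897, 3.3732, 4, 4.9464, 6.1228, 8]

Each diagonal entry of L is the vertex degree and each off-diagonal entry is -1 where an edge is present, 0 otherwise; in the order [0, 1, 2, 3, 4, 5, 6, 7] the diagonal is [4, 3, 2, 5, 3, 7, 3, 3]. Since every row of L sums to 0, the all-ones vector is in the kernel and 0 is an eigenvalue. The single zero eigenvalue shows the graph is connected. There is one zero in the spectrum, matching the 1 component.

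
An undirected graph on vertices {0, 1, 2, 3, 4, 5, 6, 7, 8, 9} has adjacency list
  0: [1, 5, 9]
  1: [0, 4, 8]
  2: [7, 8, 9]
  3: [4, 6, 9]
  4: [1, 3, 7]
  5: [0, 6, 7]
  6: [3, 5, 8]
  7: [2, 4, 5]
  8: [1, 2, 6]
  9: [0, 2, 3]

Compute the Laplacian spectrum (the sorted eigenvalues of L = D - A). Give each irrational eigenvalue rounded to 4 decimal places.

Each diagonal entry of L is the vertex degree and each off-diagonal entry is -1 where an edge is present, 0 otherwise; in the order [0, 1, 2, 3, 4, 5, 6, 7, 8, 9] the diagonal is [3, 3, 3, 3, 3, 3, 3, 3, 3, 3]. The multiplicity of 0 as a Laplacian eigenvalue equals the number of connected components. The single zero eigenvalue shows the graph is connected.

[0, 2, 2, 2, 2, 2, 5, 5, 5, 5]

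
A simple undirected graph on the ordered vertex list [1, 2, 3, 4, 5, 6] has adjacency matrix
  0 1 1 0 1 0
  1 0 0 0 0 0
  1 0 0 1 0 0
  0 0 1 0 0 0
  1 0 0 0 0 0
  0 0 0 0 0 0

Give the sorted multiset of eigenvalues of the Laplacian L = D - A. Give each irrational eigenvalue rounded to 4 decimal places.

Each diagonal entry of L is the vertex degree and each off-diagonal entry is -1 where an edge is present, 0 otherwise; in the order [1, 2, 3, 4, 5, 6] the diagonal is [3, 1, 2, 1, 1, 0]. Since every row of L sums to 0, the all-ones vector is in the kernel and 0 is an eigenvalue. The 2 zero eigenvalues correspond to the 2 connected components. There are 2 zeros in the spectrum, matching the 2 components. The largest eigenvalue, 4.1701, is at most the vertex count 6.

[0, 0, 0.5188, 1, 2.3111, 4.1701]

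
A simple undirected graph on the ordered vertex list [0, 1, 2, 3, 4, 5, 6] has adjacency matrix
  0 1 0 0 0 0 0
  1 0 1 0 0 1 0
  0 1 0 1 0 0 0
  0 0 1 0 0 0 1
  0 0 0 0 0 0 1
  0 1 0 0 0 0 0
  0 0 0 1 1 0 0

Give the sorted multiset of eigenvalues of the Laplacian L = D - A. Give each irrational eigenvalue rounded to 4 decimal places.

[0, 0.2254, 1, 1, 2.1859, 3.3604, 4.2283]

Each diagonal entry of L is the vertex degree and each off-diagonal entry is -1 where an edge is present, 0 otherwise; in the order [0, 1, 2, 3, 4, 5, 6] the diagonal is [1, 3, 2, 2, 1, 1, 2]. Diagonalising L (or applying a numerical eigensolver to the 7x7 matrix) gives the spectrum above. The single zero eigenvalue shows the graph is connected. The largest eigenvalue, 4.2283, is at most the vertex count 7.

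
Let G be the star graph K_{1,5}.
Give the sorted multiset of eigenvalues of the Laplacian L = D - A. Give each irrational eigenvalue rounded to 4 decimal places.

The graph has 6 vertices and degree multiset [5, 1, 1, 1, 1, 1]; D is the diagonal matrix of degrees and L = D - A. The multiplicity of 0 as a Laplacian eigenvalue equals the number of connected components.

[0, 1, 1, 1, 1, 6]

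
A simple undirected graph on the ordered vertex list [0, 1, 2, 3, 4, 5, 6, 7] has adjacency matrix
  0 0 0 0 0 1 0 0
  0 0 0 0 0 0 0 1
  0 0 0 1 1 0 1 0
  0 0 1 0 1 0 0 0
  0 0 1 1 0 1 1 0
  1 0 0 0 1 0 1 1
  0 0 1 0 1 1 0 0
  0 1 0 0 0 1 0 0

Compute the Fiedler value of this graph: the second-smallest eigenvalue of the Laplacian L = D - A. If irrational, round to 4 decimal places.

0.3904

Each diagonal entry of L is the vertex degree and each off-diagonal entry is -1 where an edge is present, 0 otherwise; in the order [0, 1, 2, 3, 4, 5, 6, 7] the diagonal is [1, 1, 3, 2, 4, 4, 3, 2]. Computing the eigenvalues of L and sorting gives [0, 0.3904, 0.7851, 2.1003, 2.5578, 3.8884, 4.7270, 5.5509]. The Fiedler value lambda_2 = 0.3904 is strictly positive, so the graph is connected. There is one zero in the spectrum, matching the 1 component. The largest eigenvalue, 5.5509, is at most the vertex count 8.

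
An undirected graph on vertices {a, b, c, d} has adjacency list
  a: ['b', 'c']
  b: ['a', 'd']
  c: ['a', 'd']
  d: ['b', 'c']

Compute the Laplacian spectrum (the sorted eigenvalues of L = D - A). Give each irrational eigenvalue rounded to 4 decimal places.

With the vertex order [a, b, c, d], the degrees are [2, 2, 2, 2], giving D = diag(2, 2, 2, 2) and L = D - A. L is symmetric positive semidefinite, so every eigenvalue is real and nonnegative. The largest eigenvalue, 4, is at most the vertex count 4. By the matrix-tree theorem the graph has (1/4) * product of the nonzero eigenvalues = 4 spanning trees.

[0, 2, 2, 4]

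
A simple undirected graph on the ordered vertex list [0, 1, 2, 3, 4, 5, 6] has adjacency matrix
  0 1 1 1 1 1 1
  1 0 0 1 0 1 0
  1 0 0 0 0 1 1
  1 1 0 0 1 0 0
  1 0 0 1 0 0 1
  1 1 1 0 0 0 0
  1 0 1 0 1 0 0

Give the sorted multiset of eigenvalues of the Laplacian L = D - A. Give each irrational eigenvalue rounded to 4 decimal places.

Reading degrees in the order [0, 1, 2, 3, 4, 5, 6] gives [6, 3, 3, 3, 3, 3, 3]; set D = diag(6, 3, 3, 3, 3, 3, 3) and form L = D - A. L is symmetric positive semidefinite, so every eigenvalue is real and nonnegative. The single zero eigenvalue shows the graph is connected. By the matrix-tree theorem the graph has (1/7) * product of the nonzero eigenvalues = 320 spanning trees.

[0, 2, 2, 4, 4, 5, 7]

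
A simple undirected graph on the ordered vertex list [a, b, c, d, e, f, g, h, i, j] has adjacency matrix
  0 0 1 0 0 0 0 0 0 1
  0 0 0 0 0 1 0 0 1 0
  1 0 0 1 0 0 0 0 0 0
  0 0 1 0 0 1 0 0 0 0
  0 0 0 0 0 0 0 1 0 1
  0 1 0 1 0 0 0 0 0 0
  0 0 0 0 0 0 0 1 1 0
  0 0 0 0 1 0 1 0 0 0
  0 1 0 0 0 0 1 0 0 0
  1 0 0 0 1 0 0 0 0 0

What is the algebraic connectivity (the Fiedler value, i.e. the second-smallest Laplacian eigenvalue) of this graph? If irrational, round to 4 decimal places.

Each diagonal entry of L is the vertex degree and each off-diagonal entry is -1 where an edge is present, 0 otherwise; in the order [a, b, c, d, e, f, g, h, i, j] the diagonal is [2, 2, 2, 2, 2, 2, 2, 2, 2, 2]. The smallest Laplacian eigenvalue is always 0. The next one, lambda_2 = 0.3820, measures how hard the graph is to disconnect: larger values mean better connectivity. The eigenvalues sum to 20, which equals trace(L) = 2|E|. There is one zero in the spectrum, matching the 1 component.

0.3820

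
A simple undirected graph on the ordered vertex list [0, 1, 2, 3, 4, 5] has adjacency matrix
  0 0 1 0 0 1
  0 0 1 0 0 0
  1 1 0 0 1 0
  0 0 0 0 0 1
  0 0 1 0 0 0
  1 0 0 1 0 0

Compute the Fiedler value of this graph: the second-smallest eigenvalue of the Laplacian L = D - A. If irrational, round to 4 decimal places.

Reading degrees in the order [0, 1, 2, 3, 4, 5] gives [2, 1, 3, 1, 1, 2]; set D = diag(2, 1, 3, 1, 1, 2) and form L = D - A. The smallest Laplacian eigenvalue is always 0. The next one, lambda_2 = 0.3249, measures how hard the graph is to disconnect: larger values mean better connectivity. The largest eigenvalue, 4.2143, is at most the vertex count 6.

0.3249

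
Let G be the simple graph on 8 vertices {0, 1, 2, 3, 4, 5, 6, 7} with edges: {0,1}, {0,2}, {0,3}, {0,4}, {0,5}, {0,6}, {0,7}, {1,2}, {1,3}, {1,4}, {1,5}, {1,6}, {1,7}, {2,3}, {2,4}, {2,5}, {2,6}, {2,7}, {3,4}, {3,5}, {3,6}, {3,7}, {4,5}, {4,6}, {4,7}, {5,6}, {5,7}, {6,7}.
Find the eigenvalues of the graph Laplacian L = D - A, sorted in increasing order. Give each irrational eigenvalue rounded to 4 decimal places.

Reading degrees in the order [0, 1, 2, 3, 4, 5, 6, 7] gives [7, 7, 7, 7, 7, 7, 7, 7]; set D = diag(7, 7, 7, 7, 7, 7, 7, 7) and form L = D - A. The multiplicity of 0 as a Laplacian eigenvalue equals the number of connected components. The single zero eigenvalue shows the graph is connected. There is one zero in the spectrum, matching the 1 component.

[0, 8, 8, 8, 8, 8, 8, 8]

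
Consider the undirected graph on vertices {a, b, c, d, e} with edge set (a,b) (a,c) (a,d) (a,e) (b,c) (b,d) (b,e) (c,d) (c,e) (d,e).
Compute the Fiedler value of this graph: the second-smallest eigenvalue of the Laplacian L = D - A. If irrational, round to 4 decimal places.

5

With the vertex order [a, b, c, d, e], the degrees are [4, 4, 4, 4, 4], giving D = diag(4, 4, 4, 4, 4) and L = D - A. The smallest Laplacian eigenvalue is always 0. The next one, lambda_2 = 5, measures how hard the graph is to disconnect: larger values mean better connectivity. The largest eigenvalue, 5, is at most the vertex count 5.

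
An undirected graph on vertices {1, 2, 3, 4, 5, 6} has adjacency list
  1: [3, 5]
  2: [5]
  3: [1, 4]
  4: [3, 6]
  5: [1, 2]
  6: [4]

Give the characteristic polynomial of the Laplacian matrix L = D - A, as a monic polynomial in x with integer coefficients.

x^6 - 10x^5 + 36x^4 - 56x^3 + 35x^2 - 6x

Each diagonal entry of L is the vertex degree and each off-diagonal entry is -1 where an edge is present, 0 otherwise; in the order [1, 2, 3, 4, 5, 6] the diagonal is [2, 1, 2, 2, 2, 1]. L has integer entries, so p(x) = det(xI - L) has integer coefficients. Expanding the determinant yields x^6 - 10x^5 + 36x^4 - 56x^3 + 35x^2 - 6x. The constant term is 0 because L is singular (the all-ones vector lies in its kernel). By the matrix-tree theorem the graph has (1/6) * product of the nonzero eigenvalues = 1 spanning tree. There is one zero in the spectrum, matching the 1 component.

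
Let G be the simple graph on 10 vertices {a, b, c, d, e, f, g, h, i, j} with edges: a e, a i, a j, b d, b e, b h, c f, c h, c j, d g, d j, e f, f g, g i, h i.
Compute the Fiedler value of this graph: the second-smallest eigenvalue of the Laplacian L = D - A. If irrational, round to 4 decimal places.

Each diagonal entry of L is the vertex degree and each off-diagonal entry is -1 where an edge is present, 0 otherwise; in the order [a, b, c, d, e, f, g, h, i, j] the diagonal is [3, 3, 3, 3, 3, 3, 3, 3, 3, 3]. Computing the eigenvalues of L and sorting gives [0, 2, 2, 2, 2, 2, 5, 5, 5, 5]. The Fiedler value lambda_2 = 2 is strictly positive, so the graph is connected.

2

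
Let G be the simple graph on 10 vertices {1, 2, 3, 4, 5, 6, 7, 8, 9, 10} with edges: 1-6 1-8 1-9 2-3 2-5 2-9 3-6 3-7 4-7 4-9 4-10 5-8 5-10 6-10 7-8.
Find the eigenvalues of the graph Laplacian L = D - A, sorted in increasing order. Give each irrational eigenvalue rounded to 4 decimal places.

[0, 2, 2, 2, 2, 2, 5, 5, 5, 5]

Each diagonal entry of L is the vertex degree and each off-diagonal entry is -1 where an edge is present, 0 otherwise; in the order [1, 2, 3, 4, 5, 6, 7, 8, 9, 10] the diagonal is [3, 3, 3, 3, 3, 3, 3, 3, 3, 3]. L is symmetric positive semidefinite, so every eigenvalue is real and nonnegative. There is one zero in the spectrum, matching the 1 component. The largest eigenvalue, 5, is at most the vertex count 10.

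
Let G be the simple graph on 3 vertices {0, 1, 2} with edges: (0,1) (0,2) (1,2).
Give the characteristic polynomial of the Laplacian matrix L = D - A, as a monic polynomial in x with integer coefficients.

x^3 - 6x^2 + 9x

Reading degrees in the order [0, 1, 2] gives [2, 2, 2]; set D = diag(2, 2, 2) and form L = D - A. Computing det(xI - L) by cofactor expansion (or equivalently via sum-over-permutations) gives x^3 - 6x^2 + 9x. The coefficient of x^2 equals -trace(L) = -6, matching the sum of degrees. The eigenvalues sum to 6, which equals trace(L) = 2|E|.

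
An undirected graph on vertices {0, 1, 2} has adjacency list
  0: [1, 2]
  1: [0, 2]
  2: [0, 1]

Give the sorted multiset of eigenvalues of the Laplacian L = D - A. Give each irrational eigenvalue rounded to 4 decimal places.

With the vertex order [0, 1, 2], the degrees are [2, 2, 2], giving D = diag(2, 2, 2) and L = D - A. The multiplicity of 0 as a Laplacian eigenvalue equals the number of connected components. The largest eigenvalue, 3, is at most the vertex count 3.

[0, 3, 3]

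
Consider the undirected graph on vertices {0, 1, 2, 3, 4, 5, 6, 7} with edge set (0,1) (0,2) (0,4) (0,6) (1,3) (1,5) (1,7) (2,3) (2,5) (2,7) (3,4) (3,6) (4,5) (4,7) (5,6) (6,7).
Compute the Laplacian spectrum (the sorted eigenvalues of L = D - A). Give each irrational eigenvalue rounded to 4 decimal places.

Reading degrees in the order [0, 1, 2, 3, 4, 5, 6, 7] gives [4, 4, 4, 4, 4, 4, 4, 4]; set D = diag(4, 4, 4, 4, 4, 4, 4, 4) and form L = D - A. Since every row of L sums to 0, the all-ones vector is in the kernel and 0 is an eigenvalue. The largest eigenvalue, 8, is at most the vertex count 8.

[0, 4, 4, 4, 4, 4, 4, 8]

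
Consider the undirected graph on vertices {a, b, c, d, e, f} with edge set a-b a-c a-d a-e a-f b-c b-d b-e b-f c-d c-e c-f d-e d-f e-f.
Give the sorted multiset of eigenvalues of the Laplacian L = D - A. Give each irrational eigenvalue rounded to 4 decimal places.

[0, 6, 6, 6, 6, 6]

Reading degrees in the order [a, b, c, d, e, f] gives [5, 5, 5, 5, 5, 5]; set D = diag(5, 5, 5, 5, 5, 5) and form L = D - A. L is symmetric positive semidefinite, so every eigenvalue is real and nonnegative. The eigenvalues sum to 30, which equals trace(L) = 2|E|. By the matrix-tree theorem the graph has (1/6) * product of the nonzero eigenvalues = 1296 spanning trees.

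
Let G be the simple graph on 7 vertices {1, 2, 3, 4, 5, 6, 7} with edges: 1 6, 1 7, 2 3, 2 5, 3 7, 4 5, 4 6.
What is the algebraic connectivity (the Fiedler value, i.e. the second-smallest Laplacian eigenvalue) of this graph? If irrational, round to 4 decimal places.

0.7530

Each diagonal entry of L is the vertex degree and each off-diagonal entry is -1 where an edge is present, 0 otherwise; in the order [1, 2, 3, 4, 5, 6, 7] the diagonal is [2, 2, 2, 2, 2, 2, 2]. The sorted Laplacian eigenvalues are [0, 0.7530, 0.7530, 2.4450, 2.4450, 3.8019, 3.8019]; the algebraic connectivity is the second entry, 0.7530.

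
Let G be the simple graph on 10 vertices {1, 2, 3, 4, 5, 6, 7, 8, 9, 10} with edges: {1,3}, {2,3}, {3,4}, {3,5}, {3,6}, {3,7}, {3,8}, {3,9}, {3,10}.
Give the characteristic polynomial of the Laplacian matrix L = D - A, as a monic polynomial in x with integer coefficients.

Reading degrees in the order [1, 2, 3, 4, 5, 6, 7, 8, 9, 10] gives [1, 1, 9, 1, 1, 1, 1, 1, 1, 1]; set D = diag(1, 1, 9, 1, 1, 1, 1, 1, 1, 1) and form L = D - A. The eigenvalues of L are [0, 1, 1, 1, 1, 1, 1, 1, 1, 10]; the characteristic polynomial is the product of (x - lambda_i), which multiplies out to x^10 - 18x^9 + 108x^8 - 336x^7 + 630x^6 - 756x^5 + 588x^4 - 288x^3 + 81x^2 - 10x. Since p(0) = det(-L) = 0, x divides p(x). There is one zero in the spectrum, matching the 1 component.

x^10 - 18x^9 + 108x^8 - 336x^7 + 630x^6 - 756x^5 + 588x^4 - 288x^3 + 81x^2 - 10x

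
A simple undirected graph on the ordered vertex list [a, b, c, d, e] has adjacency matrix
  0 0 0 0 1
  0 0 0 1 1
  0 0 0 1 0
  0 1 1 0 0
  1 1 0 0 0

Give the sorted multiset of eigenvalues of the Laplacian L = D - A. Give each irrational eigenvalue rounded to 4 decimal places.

[0, 0.3820, 1.3820, 2.6180, 3.6180]

Each diagonal entry of L is the vertex degree and each off-diagonal entry is -1 where an edge is present, 0 otherwise; in the order [a, b, c, d, e] the diagonal is [1, 2, 1, 2, 2]. L is symmetric positive semidefinite, so every eigenvalue is real and nonnegative. The eigenvalues sum to 8, which equals trace(L) = 2|E|.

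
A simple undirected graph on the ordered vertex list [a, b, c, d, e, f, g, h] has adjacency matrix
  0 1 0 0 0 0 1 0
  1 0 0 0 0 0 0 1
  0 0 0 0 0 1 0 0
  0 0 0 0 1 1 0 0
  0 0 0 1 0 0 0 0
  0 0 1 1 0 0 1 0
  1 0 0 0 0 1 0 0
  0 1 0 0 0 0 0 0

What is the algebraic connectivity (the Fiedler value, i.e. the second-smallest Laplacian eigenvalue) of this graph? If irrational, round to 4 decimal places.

0.1864

Each diagonal entry of L is the vertex degree and each off-diagonal entry is -1 where an edge is present, 0 otherwise; in the order [a, b, c, d, e, f, g, h] the diagonal is [2, 2, 1, 2, 1, 3, 2, 1]. Computing the eigenvalues of L and sorting gives [0, 0.1864, 0.5858, 1, 2, 2.4707, 3.4142, 4.3429]. The Fiedler value lambda_2 = 0.1864 is strictly positive, so the graph is connected. The largest eigenvalue, 4.3429, is at most the vertex count 8. There is one zero in the spectrum, matching the 1 component.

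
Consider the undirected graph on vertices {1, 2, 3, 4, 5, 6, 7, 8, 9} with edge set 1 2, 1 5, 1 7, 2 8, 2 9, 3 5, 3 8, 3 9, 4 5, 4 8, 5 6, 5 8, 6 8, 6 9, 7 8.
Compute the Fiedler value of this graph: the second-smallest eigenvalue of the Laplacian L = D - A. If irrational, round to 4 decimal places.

Reading degrees in the order [1, 2, 3, 4, 5, 6, 7, 8, 9] gives [3, 3, 3, 2, 5, 3, 2, 6, 3]; set D = diag(3, 3, 3, 2, 5, 3, 2, 6, 3) and form L = D - A. Computing the eigenvalues of L and sorting gives [0, 1.4287, 1.6707, 2.5868, 3, 3.3746, 4.2950, 6.2939, 7.3504]. The Fiedler value lambda_2 = 1.4287 is strictly positive, so the graph is connected. The eigenvalues sum to 30, which equals trace(L) = 2|E|.

1.4287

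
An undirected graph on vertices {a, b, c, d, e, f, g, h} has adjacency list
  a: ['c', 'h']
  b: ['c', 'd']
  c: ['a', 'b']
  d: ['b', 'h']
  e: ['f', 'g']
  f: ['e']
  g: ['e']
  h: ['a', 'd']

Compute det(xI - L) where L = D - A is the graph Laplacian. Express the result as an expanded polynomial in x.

With the vertex order [a, b, c, d, e, f, g, h], the degrees are [2, 2, 2, 2, 2, 1, 1, 2], giving D = diag(2, 2, 2, 2, 2, 1, 1, 2) and L = D - A. L has integer entries, so p(x) = det(xI - L) has integer coefficients. Expanding the determinant yields x^8 - 14x^7 + 78x^6 - 220x^5 + 330x^4 - 250x^3 + 75x^2. Since p(0) = det(-L) = 0, x divides p(x). The eigenvalues sum to 14, which equals trace(L) = 2|E|. The largest eigenvalue, 3.6180, is at most the vertex count 8.

x^8 - 14x^7 + 78x^6 - 220x^5 + 330x^4 - 250x^3 + 75x^2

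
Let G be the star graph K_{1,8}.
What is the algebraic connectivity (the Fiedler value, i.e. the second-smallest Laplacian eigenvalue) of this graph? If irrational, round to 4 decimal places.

1

The graph has 9 vertices and degree multiset [8, 1, 1, 1, 1, 1, 1, 1, 1]; D is the diagonal matrix of degrees and L = D - A. The smallest Laplacian eigenvalue is always 0. The next one, lambda_2 = 1, measures how hard the graph is to disconnect: larger values mean better connectivity. By the matrix-tree theorem the graph has (1/9) * product of the nonzero eigenvalues = 1 spanning tree.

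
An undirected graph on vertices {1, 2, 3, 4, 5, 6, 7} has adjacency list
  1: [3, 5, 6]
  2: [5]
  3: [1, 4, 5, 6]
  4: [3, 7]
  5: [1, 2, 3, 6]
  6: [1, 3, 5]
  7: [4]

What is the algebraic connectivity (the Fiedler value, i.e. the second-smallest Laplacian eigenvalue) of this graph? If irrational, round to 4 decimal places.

0.4221

With the vertex order [1, 2, 3, 4, 5, 6, 7], the degrees are [3, 1, 4, 2, 4, 3, 1], giving D = diag(3, 1, 4, 2, 4, 3, 1) and L = D - A. The sorted Laplacian eigenvalues are [0, 0.4221, 1.0738, 2.4516, 4, 4.7690, 5.2835]; the algebraic connectivity is the second entry, 0.4221.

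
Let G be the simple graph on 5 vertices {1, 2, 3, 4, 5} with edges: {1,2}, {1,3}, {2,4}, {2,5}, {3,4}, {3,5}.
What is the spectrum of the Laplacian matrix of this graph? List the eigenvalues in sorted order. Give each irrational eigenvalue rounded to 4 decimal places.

[0, 2, 2, 3, 5]

With the vertex order [1, 2, 3, 4, 5], the degrees are [2, 3, 3, 2, 2], giving D = diag(2, 3, 3, 2, 2) and L = D - A. L is symmetric positive semidefinite, so every eigenvalue is real and nonnegative. The single zero eigenvalue shows the graph is connected. There is one zero in the spectrum, matching the 1 component.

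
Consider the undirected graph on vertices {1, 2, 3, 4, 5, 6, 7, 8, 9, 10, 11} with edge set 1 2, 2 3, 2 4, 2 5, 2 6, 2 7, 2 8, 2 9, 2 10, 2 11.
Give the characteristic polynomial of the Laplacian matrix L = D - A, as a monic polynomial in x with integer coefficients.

x^11 - 20x^10 + 135x^9 - 480x^8 + 1050x^7 - 1512x^6 + 1470x^5 - 960x^4 + 405x^3 - 100x^2 + 11x

Each diagonal entry of L is the vertex degree and each off-diagonal entry is -1 where an edge is present, 0 otherwise; in the order [1, 2, 3, 4, 5, 6, 7, 8, 9, 10, 11] the diagonal is [1, 10, 1, 1, 1, 1, 1, 1, 1, 1, 1]. Computing det(xI - L) by cofactor expansion (or equivalently via sum-over-permutations) gives x^11 - 20x^10 + 135x^9 - 480x^8 + 1050x^7 - 1512x^6 + 1470x^5 - 960x^4 + 405x^3 - 100x^2 + 11x. Since p(0) = det(-L) = 0, x divides p(x). There is one zero in the spectrum, matching the 1 component.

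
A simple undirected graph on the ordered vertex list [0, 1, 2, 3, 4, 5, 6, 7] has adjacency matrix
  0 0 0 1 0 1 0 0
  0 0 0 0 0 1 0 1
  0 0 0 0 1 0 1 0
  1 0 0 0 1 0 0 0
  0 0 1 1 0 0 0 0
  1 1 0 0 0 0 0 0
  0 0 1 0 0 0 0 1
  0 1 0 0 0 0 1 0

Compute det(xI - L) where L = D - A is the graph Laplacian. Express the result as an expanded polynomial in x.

x^8 - 16x^7 + 104x^6 - 352x^5 + 660x^4 - 672x^3 + 336x^2 - 64x

With the vertex order [0, 1, 2, 3, 4, 5, 6, 7], the degrees are [2, 2, 2, 2, 2, 2, 2, 2], giving D = diag(2, 2, 2, 2, 2, 2, 2, 2) and L = D - A. Computing det(xI - L) by cofactor expansion (or equivalently via sum-over-permutations) gives x^8 - 16x^7 + 104x^6 - 352x^5 + 660x^4 - 672x^3 + 336x^2 - 64x. Since p(0) = det(-L) = 0, x divides p(x). There is one zero in the spectrum, matching the 1 component.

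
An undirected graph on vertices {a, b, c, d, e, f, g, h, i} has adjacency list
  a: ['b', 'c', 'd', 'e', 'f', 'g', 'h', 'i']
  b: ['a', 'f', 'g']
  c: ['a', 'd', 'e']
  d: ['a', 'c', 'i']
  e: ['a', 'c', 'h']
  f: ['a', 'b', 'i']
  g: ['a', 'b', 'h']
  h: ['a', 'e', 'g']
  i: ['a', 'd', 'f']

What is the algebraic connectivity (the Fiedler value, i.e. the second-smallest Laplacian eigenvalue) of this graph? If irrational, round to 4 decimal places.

1.5858

Reading degrees in the order [a, b, c, d, e, f, g, h, i] gives [8, 3, 3, 3, 3, 3, 3, 3, 3]; set D = diag(8, 3, 3, 3, 3, 3, 3, 3, 3) and form L = D - A. Computing the eigenvalues of L and sorting gives [0, 1.5858, 1.5858, 3, 3, 4.4142, 4.4142, 5, 9]. The Fiedler value lambda_2 = 1.5858 is strictly positive, so the graph is connected. The largest eigenvalue, 9, is at most the vertex count 9.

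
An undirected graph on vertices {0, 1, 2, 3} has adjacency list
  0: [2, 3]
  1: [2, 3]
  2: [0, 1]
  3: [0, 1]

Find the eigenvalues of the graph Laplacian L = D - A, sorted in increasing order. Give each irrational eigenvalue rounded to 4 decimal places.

[0, 2, 2, 4]

Reading degrees in the order [0, 1, 2, 3] gives [2, 2, 2, 2]; set D = diag(2, 2, 2, 2) and form L = D - A. Diagonalising L (or applying a numerical eigensolver to the 4x4 matrix) gives the spectrum above. By the matrix-tree theorem the graph has (1/4) * product of the nonzero eigenvalues = 4 spanning trees. There is one zero in the spectrum, matching the 1 component.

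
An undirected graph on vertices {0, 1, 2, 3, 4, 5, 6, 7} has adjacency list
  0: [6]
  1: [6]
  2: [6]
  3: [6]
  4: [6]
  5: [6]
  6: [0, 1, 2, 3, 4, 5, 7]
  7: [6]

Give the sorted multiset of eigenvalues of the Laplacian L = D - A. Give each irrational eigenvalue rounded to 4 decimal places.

[0, 1, 1, 1, 1, 1, 1, 8]

Each diagonal entry of L is the vertex degree and each off-diagonal entry is -1 where an edge is present, 0 otherwise; in the order [0, 1, 2, 3, 4, 5, 6, 7] the diagonal is [1, 1, 1, 1, 1, 1, 7, 1]. Diagonalising L (or applying a numerical eigensolver to the 8x8 matrix) gives the spectrum above. The single zero eigenvalue shows the graph is connected. By the matrix-tree theorem the graph has (1/8) * product of the nonzero eigenvalues = 1 spanning tree.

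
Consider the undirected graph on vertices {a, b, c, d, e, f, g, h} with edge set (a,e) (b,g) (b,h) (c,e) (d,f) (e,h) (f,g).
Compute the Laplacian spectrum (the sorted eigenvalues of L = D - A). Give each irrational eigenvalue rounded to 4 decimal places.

Reading degrees in the order [a, b, c, d, e, f, g, h] gives [1, 2, 1, 1, 3, 2, 2, 2]; set D = diag(1, 2, 1, 1, 3, 2, 2, 2) and form L = D - A. L is symmetric positive semidefinite, so every eigenvalue is real and nonnegative. By the matrix-tree theorem the graph has (1/8) * product of the nonzero eigenvalues = 1 spanning tree.

[0, 0.1667, 0.7276, 1, 1.6353, 2.6729, 3.5643, 4.2332]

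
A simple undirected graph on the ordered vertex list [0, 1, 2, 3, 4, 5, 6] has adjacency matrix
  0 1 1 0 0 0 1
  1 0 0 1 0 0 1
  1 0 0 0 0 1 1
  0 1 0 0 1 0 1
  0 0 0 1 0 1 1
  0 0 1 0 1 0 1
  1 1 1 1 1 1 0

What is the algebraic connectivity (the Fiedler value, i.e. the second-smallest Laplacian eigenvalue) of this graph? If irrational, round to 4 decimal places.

Each diagonal entry of L is the vertex degree and each off-diagonal entry is -1 where an edge is present, 0 otherwise; in the order [0, 1, 2, 3, 4, 5, 6] the diagonal is [3, 3, 3, 3, 3, 3, 6]. The sorted Laplacian eigenvalues are [0, 2, 2, 4, 4, 5, 7]; the algebraic connectivity is the second entry, 2. The eigenvalues sum to 24, which equals trace(L) = 2|E|. The largest eigenvalue, 7, is at most the vertex count 7.

2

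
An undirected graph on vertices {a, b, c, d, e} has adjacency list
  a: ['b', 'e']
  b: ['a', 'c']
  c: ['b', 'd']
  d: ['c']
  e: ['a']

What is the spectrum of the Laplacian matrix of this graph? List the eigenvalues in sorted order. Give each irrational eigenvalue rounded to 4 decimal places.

With the vertex order [a, b, c, d, e], the degrees are [2, 2, 2, 1, 1], giving D = diag(2, 2, 2, 1, 1) and L = D - A. Since every row of L sums to 0, the all-ones vector is in the kernel and 0 is an eigenvalue. The eigenvalues sum to 8, which equals trace(L) = 2|E|. There is one zero in the spectrum, matching the 1 component.

[0, 0.3820, 1.3820, 2.6180, 3.6180]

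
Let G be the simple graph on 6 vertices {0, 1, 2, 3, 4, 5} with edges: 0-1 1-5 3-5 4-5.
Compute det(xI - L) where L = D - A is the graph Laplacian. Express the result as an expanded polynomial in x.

With the vertex order [0, 1, 2, 3, 4, 5], the degrees are [1, 2, 0, 1, 1, 3], giving D = diag(1, 2, 0, 1, 1, 3) and L = D - A. L has integer entries, so p(x) = det(xI - L) has integer coefficients. Expanding the determinant yields x^6 - 8x^5 + 20x^4 - 18x^3 + 5x^2. Since p(0) = det(-L) = 0, x divides p(x). The eigenvalues sum to 8, which equals trace(L) = 2|E|.

x^6 - 8x^5 + 20x^4 - 18x^3 + 5x^2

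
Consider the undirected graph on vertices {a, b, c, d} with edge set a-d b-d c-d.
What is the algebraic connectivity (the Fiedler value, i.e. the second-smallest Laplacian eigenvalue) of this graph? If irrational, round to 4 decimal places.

1

With the vertex order [a, b, c, d], the degrees are [1, 1, 1, 3], giving D = diag(1, 1, 1, 3) and L = D - A. Computing the eigenvalues of L and sorting gives [0, 1, 1, 4]. The Fiedler value lambda_2 = 1 is strictly positive, so the graph is connected. The largest eigenvalue, 4, is at most the vertex count 4.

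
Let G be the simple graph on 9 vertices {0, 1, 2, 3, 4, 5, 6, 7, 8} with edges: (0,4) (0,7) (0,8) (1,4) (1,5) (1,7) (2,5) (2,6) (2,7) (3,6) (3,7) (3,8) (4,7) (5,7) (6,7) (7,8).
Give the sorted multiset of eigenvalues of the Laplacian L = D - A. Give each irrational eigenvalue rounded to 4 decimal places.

[0, 1.5858, 1.5858, 3, 3, 4.4142, 4.4142, 5, 9]

With the vertex order [0, 1, 2, 3, 4, 5, 6, 7, 8], the degrees are [3, 3, 3, 3, 3, 3, 3, 8, 3], giving D = diag(3, 3, 3, 3, 3, 3, 3, 8, 3) and L = D - A. The multiplicity of 0 as a Laplacian eigenvalue equals the number of connected components. The single zero eigenvalue shows the graph is connected. There is one zero in the spectrum, matching the 1 component.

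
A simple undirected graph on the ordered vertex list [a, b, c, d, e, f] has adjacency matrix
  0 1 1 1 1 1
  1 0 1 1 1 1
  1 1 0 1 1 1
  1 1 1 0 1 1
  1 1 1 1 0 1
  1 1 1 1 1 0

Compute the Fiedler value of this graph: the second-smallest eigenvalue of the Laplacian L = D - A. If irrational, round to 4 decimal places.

With the vertex order [a, b, c, d, e, f], the degrees are [5, 5, 5, 5, 5, 5], giving D = diag(5, 5, 5, 5, 5, 5) and L = D - A. Computing the eigenvalues of L and sorting gives [0, 6, 6, 6, 6, 6]. The Fiedler value lambda_2 = 6 is strictly positive, so the graph is connected. The largest eigenvalue, 6, is at most the vertex count 6.

6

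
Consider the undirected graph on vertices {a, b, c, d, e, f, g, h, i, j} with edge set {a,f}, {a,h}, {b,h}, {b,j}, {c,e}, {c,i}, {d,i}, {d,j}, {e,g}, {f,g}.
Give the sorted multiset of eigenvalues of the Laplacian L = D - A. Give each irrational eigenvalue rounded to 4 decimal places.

Each diagonal entry of L is the vertex degree and each off-diagonal entry is -1 where an edge is present, 0 otherwise; in the order [a, b, c, d, e, f, g, h, i, j] the diagonal is [2, 2, 2, 2, 2, 2, 2, 2, 2, 2]. Diagonalising L (or applying a numerical eigensolver to the 10x10 matrix) gives the spectrum above. The single zero eigenvalue shows the graph is connected. By the matrix-tree theorem the graph has (1/10) * product of the nonzero eigenvalues = 10 spanning trees.

[0, 0.3820, 0.3820, 1.3820, 1.3820, 2.6180, 2.6180, 3.6180, 3.6180, 4]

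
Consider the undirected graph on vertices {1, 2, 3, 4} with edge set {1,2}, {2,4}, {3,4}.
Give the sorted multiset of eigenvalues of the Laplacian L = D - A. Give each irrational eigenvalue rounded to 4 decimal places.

Reading degrees in the order [1, 2, 3, 4] gives [1, 2, 1, 2]; set D = diag(1, 2, 1, 2) and form L = D - A. The multiplicity of 0 as a Laplacian eigenvalue equals the number of connected components.

[0, 0.5858, 2, 3.4142]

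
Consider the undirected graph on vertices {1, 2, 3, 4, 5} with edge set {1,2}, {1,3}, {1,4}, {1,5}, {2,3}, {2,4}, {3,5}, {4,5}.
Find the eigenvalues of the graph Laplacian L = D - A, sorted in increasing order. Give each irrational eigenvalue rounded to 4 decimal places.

Reading degrees in the order [1, 2, 3, 4, 5] gives [4, 3, 3, 3, 3]; set D = diag(4, 3, 3, 3, 3) and form L = D - A. Since every row of L sums to 0, the all-ones vector is in the kernel and 0 is an eigenvalue. The single zero eigenvalue shows the graph is connected. The largest eigenvalue, 5, is at most the vertex count 5.

[0, 3, 3, 5, 5]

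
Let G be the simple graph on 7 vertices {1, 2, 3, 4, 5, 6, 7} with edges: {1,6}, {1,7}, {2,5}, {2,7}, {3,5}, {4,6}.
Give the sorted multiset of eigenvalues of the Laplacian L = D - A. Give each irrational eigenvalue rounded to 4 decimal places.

With the vertex order [1, 2, 3, 4, 5, 6, 7], the degrees are [2, 2, 1, 1, 2, 2, 2], giving D = diag(2, 2, 1, 1, 2, 2, 2) and L = D - A. Since every row of L sums to 0, the all-ones vector is in the kernel and 0 is an eigenvalue. The single zero eigenvalue shows the graph is connected. By the matrix-tree theorem the graph has (1/7) * product of the nonzero eigenvalues = 1 spanning tree. There is one zero in the spectrum, matching the 1 component.

[0, 0.1981, 0.7530, 1.5550, 2.4450, 3.2470, 3.8019]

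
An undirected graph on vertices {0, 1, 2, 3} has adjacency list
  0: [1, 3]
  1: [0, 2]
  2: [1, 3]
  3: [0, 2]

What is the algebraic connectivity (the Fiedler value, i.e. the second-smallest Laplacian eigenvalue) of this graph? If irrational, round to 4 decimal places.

Reading degrees in the order [0, 1, 2, 3] gives [2, 2, 2, 2]; set D = diag(2, 2, 2, 2) and form L = D - A. The sorted Laplacian eigenvalues are [0, 2, 2, 4]; the algebraic connectivity is the second entry, 2. The largest eigenvalue, 4, is at most the vertex count 4.

2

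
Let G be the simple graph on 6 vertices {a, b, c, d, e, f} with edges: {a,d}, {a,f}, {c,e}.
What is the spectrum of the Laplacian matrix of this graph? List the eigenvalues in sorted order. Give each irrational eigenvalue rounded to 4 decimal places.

[0, 0, 0, 1, 2, 3]

Reading degrees in the order [a, b, c, d, e, f] gives [2, 0, 1, 1, 1, 1]; set D = diag(2, 0, 1, 1, 1, 1) and form L = D - A. The multiplicity of 0 as a Laplacian eigenvalue equals the number of connected components. The 3 zero eigenvalues correspond to the 3 connected components. The largest eigenvalue, 3, is at most the vertex count 6.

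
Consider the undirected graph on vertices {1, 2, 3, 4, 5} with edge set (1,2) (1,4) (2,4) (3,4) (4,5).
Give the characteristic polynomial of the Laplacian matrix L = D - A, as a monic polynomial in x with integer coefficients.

Reading degrees in the order [1, 2, 3, 4, 5] gives [2, 2, 1, 4, 1]; set D = diag(2, 2, 1, 4, 1) and form L = D - A. Computing det(xI - L) by cofactor expansion (or equivalently via sum-over-permutations) gives x^5 - 10x^4 + 32x^3 - 38x^2 + 15x. The constant term is 0 because L is singular (the all-ones vector lies in its kernel). The largest eigenvalue, 5, is at most the vertex count 5.

x^5 - 10x^4 + 32x^3 - 38x^2 + 15x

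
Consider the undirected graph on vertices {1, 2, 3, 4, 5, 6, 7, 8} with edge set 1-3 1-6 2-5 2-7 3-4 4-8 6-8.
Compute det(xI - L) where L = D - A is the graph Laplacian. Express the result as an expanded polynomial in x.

Each diagonal entry of L is the vertex degree and each off-diagonal entry is -1 where an edge is present, 0 otherwise; in the order [1, 2, 3, 4, 5, 6, 7, 8] the diagonal is [2, 2, 2, 2, 1, 2, 1, 2]. Computing det(xI - L) by cofactor expansion (or equivalently via sum-over-permutations) gives x^8 - 14x^7 + 78x^6 - 220x^5 + 330x^4 - 250x^3 + 75x^2. The constant term is 0 because L is singular (the all-ones vector lies in its kernel). The eigenvalues sum to 14, which equals trace(L) = 2|E|.

x^8 - 14x^7 + 78x^6 - 220x^5 + 330x^4 - 250x^3 + 75x^2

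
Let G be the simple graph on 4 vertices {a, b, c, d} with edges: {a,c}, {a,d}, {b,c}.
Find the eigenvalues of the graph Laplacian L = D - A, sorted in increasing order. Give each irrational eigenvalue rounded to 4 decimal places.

With the vertex order [a, b, c, d], the degrees are [2, 1, 2, 1], giving D = diag(2, 1, 2, 1) and L = D - A. The multiplicity of 0 as a Laplacian eigenvalue equals the number of connected components. The single zero eigenvalue shows the graph is connected. The eigenvalues sum to 6, which equals trace(L) = 2|E|.

[0, 0.5858, 2, 3.4142]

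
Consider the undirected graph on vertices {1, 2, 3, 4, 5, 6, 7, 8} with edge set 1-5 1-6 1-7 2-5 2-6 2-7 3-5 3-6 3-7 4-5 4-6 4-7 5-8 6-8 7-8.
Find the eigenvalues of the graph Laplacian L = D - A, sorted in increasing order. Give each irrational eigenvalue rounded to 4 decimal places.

[0, 3, 3, 3, 3, 5, 5, 8]

With the vertex order [1, 2, 3, 4, 5, 6, 7, 8], the degrees are [3, 3, 3, 3, 5, 5, 5, 3], giving D = diag(3, 3, 3, 3, 5, 5, 5, 3) and L = D - A. Diagonalising L (or applying a numerical eigensolver to the 8x8 matrix) gives the spectrum above. The largest eigenvalue, 8, is at most the vertex count 8.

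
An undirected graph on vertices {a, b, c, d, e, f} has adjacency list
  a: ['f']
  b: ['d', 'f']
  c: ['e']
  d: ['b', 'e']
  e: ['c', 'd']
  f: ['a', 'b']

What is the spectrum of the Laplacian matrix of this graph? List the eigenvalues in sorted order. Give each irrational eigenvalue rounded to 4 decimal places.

[0, 0.2679, 1, 2, 3, 3.7321]

Reading degrees in the order [a, b, c, d, e, f] gives [1, 2, 1, 2, 2, 2]; set D = diag(1, 2, 1, 2, 2, 2) and form L = D - A. Diagonalising L (or applying a numerical eigensolver to the 6x6 matrix) gives the spectrum above. The single zero eigenvalue shows the graph is connected.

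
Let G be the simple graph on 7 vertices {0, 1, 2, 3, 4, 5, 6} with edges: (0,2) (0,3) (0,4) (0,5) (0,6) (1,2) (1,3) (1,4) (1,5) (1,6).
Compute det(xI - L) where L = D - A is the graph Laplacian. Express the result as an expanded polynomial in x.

x^7 - 20x^6 + 155x^5 - 600x^4 + 1240x^3 - 1312x^2 + 560x

Reading degrees in the order [0, 1, 2, 3, 4, 5, 6] gives [5, 5, 2, 2, 2, 2, 2]; set D = diag(5, 5, 2, 2, 2, 2, 2) and form L = D - A. Computing det(xI - L) by cofactor expansion (or equivalently via sum-over-permutations) gives x^7 - 20x^6 + 155x^5 - 600x^4 + 1240x^3 - 1312x^2 + 560x. Since p(0) = det(-L) = 0, x divides p(x). By the matrix-tree theorem the graph has (1/7) * product of the nonzero eigenvalues = 80 spanning trees. There is one zero in the spectrum, matching the 1 component.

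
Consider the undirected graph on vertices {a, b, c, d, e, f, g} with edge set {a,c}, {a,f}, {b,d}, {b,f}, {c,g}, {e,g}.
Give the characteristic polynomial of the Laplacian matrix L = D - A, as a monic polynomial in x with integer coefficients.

x^7 - 12x^6 + 55x^5 - 120x^4 + 126x^3 - 56x^2 + 7x

Each diagonal entry of L is the vertex degree and each off-diagonal entry is -1 where an edge is present, 0 otherwise; in the order [a, b, c, d, e, f, g] the diagonal is [2, 2, 2, 1, 1, 2, 2]. Computing det(xI - L) by cofactor expansion (or equivalently via sum-over-permutations) gives x^7 - 12x^6 + 55x^5 - 120x^4 + 126x^3 - 56x^2 + 7x. The constant term is 0 because L is singular (the all-ones vector lies in its kernel). The largest eigenvalue, 3.8019, is at most the vertex count 7. The eigenvalues sum to 12, which equals trace(L) = 2|E|.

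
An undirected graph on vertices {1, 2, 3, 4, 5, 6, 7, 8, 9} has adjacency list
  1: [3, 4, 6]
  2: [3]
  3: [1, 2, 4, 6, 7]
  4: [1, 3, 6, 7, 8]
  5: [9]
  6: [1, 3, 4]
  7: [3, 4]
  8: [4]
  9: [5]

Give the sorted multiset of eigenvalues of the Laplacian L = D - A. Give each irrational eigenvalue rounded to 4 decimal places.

With the vertex order [1, 2, 3, 4, 5, 6, 7, 8, 9], the degrees are [3, 1, 5, 5, 1, 3, 2, 1, 1], giving D = diag(3, 1, 5, 5, 1, 3, 2, 1, 1) and L = D - A. The multiplicity of 0 as a Laplacian eigenvalue equals the number of connected components. The 2 zero eigenvalues correspond to the 2 connected components. There are 2 zeros in the spectrum, matching the 2 components.

[0, 0, 0.8074, 1.2087, 2, 2, 4, 5.7913, 6.1926]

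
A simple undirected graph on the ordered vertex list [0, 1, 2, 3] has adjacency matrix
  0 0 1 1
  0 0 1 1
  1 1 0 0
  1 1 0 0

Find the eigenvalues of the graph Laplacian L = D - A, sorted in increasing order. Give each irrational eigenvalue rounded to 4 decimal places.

[0, 2, 2, 4]

With the vertex order [0, 1, 2, 3], the degrees are [2, 2, 2, 2], giving D = diag(2, 2, 2, 2) and L = D - A. The multiplicity of 0 as a Laplacian eigenvalue equals the number of connected components. The single zero eigenvalue shows the graph is connected. There is one zero in the spectrum, matching the 1 component.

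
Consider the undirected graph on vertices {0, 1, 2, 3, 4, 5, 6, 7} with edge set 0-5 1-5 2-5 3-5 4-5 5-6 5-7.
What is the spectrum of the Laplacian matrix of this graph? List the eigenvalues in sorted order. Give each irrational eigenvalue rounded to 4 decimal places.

[0, 1, 1, 1, 1, 1, 1, 8]

Reading degrees in the order [0, 1, 2, 3, 4, 5, 6, 7] gives [1, 1, 1, 1, 1, 7, 1, 1]; set D = diag(1, 1, 1, 1, 1, 7, 1, 1) and form L = D - A. L is symmetric positive semidefinite, so every eigenvalue is real and nonnegative. The eigenvalues sum to 14, which equals trace(L) = 2|E|. By the matrix-tree theorem the graph has (1/8) * product of the nonzero eigenvalues = 1 spanning tree.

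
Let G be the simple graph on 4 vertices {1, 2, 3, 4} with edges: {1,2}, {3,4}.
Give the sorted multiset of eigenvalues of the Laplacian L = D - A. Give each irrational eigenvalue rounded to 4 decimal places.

With the vertex order [1, 2, 3, 4], the degrees are [1, 1, 1, 1], giving D = diag(1, 1, 1, 1) and L = D - A. Since every row of L sums to 0, the all-ones vector is in the kernel and 0 is an eigenvalue. The 2 zero eigenvalues correspond to the 2 connected components. The eigenvalues sum to 4, which equals trace(L) = 2|E|.

[0, 0, 2, 2]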